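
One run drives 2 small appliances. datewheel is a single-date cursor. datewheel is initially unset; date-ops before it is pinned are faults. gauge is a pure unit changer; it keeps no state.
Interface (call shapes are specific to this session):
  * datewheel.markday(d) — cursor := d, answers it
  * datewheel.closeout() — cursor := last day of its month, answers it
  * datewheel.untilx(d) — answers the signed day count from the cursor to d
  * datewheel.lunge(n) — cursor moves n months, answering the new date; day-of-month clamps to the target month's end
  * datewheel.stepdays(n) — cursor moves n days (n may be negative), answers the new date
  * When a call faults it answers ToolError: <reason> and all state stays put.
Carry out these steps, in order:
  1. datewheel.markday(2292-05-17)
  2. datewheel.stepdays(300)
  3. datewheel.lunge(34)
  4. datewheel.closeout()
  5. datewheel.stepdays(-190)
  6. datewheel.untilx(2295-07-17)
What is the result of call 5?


$ markday d='2292-05-17'
:: 2292-05-17
$ stepdays n='300'
:: 2293-03-13
$ lunge n='34'
:: 2296-01-13
$ closeout
:: 2296-01-31
$ stepdays n='-190'
:: 2295-07-25
$ untilx d='2295-07-17'
:: -8

Answer: 2295-07-25


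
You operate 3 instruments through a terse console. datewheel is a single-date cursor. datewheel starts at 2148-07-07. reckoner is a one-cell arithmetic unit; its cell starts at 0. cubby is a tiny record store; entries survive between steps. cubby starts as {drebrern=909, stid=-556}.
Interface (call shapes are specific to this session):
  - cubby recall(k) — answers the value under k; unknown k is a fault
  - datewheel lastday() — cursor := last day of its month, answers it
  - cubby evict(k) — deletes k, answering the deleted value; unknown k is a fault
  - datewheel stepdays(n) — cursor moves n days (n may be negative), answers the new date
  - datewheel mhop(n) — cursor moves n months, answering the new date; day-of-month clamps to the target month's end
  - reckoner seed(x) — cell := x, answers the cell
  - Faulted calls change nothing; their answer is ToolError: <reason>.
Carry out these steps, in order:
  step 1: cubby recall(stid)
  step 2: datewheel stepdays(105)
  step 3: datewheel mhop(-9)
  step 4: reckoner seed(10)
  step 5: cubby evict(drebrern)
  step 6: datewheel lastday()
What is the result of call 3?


Answer: 2148-01-20

Derivation:
> cubby recall k→stid
  -556
> datewheel stepdays n→105
  2148-10-20
> datewheel mhop n→-9
  2148-01-20
> reckoner seed x→10
  10
> cubby evict k→drebrern
  909
> datewheel lastday
  2148-01-31


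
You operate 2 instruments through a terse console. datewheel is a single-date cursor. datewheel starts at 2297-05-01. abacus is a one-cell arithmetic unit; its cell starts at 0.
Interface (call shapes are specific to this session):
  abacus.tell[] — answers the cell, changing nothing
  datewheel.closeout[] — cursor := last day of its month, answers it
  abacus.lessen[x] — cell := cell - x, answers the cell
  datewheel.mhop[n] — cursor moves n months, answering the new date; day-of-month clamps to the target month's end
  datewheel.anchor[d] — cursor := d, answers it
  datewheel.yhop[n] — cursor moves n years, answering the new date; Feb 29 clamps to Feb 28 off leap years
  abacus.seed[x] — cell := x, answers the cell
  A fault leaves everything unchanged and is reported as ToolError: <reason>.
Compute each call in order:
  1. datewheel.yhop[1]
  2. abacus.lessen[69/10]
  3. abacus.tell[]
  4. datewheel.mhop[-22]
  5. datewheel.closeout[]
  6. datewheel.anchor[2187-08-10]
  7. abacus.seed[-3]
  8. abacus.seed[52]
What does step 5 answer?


→ yhop(1)
← 2298-05-01
→ lessen(69/10)
← -69/10
→ tell()
← -69/10
→ mhop(-22)
← 2296-07-01
→ closeout()
← 2296-07-31
→ anchor(2187-08-10)
← 2187-08-10
→ seed(-3)
← -3
→ seed(52)
← 52

Answer: 2296-07-31


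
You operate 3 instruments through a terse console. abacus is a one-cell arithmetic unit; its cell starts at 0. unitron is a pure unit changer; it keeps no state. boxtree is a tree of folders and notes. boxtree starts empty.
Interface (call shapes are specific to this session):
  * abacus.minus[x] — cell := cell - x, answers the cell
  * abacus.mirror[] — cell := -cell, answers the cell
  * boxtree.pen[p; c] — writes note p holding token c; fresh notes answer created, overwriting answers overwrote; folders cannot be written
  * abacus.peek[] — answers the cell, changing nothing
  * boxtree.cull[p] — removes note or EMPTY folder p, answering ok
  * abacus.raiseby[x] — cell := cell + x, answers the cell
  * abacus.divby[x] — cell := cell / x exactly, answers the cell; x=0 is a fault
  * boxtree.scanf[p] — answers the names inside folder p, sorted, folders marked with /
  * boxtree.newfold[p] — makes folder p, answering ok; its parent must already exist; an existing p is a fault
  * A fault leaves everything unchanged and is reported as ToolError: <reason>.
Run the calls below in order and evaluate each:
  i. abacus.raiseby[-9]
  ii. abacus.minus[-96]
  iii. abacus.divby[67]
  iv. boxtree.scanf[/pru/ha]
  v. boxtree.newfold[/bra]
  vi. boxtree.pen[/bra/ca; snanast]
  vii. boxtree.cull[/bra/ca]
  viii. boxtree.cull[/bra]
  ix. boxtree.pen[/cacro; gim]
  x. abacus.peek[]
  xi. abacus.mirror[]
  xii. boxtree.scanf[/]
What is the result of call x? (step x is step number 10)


Answer: 87/67

Derivation:
Act: abacus.raiseby[x→-9]
Obs: -9
Act: abacus.minus[x→-96]
Obs: 87
Act: abacus.divby[x→67]
Obs: 87/67
Act: boxtree.scanf[p→/pru/ha]
Obs: ToolError: not found
Act: boxtree.newfold[p→/bra]
Obs: ok
Act: boxtree.pen[p→/bra/ca; c→snanast]
Obs: created
Act: boxtree.cull[p→/bra/ca]
Obs: ok
Act: boxtree.cull[p→/bra]
Obs: ok
Act: boxtree.pen[p→/cacro; c→gim]
Obs: created
Act: abacus.peek[]
Obs: 87/67
Act: abacus.mirror[]
Obs: -87/67
Act: boxtree.scanf[p→/]
Obs: [cacro]


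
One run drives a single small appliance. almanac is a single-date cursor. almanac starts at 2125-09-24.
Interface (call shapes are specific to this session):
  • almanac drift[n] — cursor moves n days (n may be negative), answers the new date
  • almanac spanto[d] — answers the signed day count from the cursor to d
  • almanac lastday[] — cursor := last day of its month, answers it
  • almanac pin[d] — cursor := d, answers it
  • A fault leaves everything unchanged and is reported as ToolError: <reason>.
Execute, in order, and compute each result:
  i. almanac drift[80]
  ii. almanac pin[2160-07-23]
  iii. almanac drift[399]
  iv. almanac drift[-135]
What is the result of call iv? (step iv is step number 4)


>>> almanac drift n→80
:: 2125-12-13
>>> almanac pin d→2160-07-23
:: 2160-07-23
>>> almanac drift n→399
:: 2161-08-26
>>> almanac drift n→-135
:: 2161-04-13

Answer: 2161-04-13


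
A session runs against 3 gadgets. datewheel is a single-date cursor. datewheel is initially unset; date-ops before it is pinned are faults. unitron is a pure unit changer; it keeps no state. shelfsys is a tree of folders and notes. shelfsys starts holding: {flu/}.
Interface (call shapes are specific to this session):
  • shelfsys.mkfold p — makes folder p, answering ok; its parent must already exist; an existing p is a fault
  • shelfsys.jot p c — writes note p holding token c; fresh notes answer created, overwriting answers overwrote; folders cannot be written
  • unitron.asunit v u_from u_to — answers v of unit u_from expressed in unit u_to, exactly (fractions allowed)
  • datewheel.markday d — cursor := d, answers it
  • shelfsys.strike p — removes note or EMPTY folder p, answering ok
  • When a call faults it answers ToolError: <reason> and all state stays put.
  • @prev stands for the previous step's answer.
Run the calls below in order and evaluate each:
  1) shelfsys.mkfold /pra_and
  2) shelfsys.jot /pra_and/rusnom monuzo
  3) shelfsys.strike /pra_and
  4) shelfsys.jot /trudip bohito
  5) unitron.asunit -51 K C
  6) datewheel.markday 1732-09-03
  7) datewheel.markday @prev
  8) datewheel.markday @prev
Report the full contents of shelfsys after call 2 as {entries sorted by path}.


Answer: {flu/, pra_and/, pra_and/rusnom=monuzo}

Derivation:
-> shelfsys.mkfold(p: /pra_and)
<- ok
-> shelfsys.jot(p: /pra_and/rusnom, c: monuzo)
<- created
-> shelfsys.strike(p: /pra_and)
<- ToolError: not empty
-> shelfsys.jot(p: /trudip, c: bohito)
<- created
-> unitron.asunit(v: -51, u_from: K, u_to: C)
<- -6483/20
-> datewheel.markday(d: 1732-09-03)
<- 1732-09-03
-> datewheel.markday(d: @prev)
<- 1732-09-03
-> datewheel.markday(d: @prev)
<- 1732-09-03


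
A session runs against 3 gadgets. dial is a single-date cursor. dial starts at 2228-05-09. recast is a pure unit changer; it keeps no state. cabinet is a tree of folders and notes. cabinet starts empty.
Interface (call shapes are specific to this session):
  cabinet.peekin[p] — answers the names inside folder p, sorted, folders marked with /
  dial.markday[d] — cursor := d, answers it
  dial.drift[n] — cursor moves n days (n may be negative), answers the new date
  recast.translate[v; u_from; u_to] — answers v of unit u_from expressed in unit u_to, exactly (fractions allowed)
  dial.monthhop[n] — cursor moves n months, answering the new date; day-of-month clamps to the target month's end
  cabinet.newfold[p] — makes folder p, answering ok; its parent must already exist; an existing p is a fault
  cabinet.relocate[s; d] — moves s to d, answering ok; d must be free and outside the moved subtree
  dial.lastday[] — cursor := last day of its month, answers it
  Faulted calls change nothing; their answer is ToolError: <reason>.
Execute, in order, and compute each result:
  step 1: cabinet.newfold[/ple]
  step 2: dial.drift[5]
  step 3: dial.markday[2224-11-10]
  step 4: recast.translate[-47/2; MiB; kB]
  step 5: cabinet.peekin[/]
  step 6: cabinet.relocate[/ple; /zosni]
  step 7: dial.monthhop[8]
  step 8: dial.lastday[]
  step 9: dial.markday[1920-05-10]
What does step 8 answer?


Answer: 2225-07-31

Derivation:
Step: cabinet.newfold[p→/ple]
Result: ok
Step: dial.drift[n→5]
Result: 2228-05-14
Step: dial.markday[d→2224-11-10]
Result: 2224-11-10
Step: recast.translate[v→-47/2; u_from→MiB; u_to→kB]
Result: -3080192/125
Step: cabinet.peekin[p→/]
Result: [ple/]
Step: cabinet.relocate[s→/ple; d→/zosni]
Result: ok
Step: dial.monthhop[n→8]
Result: 2225-07-10
Step: dial.lastday[]
Result: 2225-07-31
Step: dial.markday[d→1920-05-10]
Result: 1920-05-10


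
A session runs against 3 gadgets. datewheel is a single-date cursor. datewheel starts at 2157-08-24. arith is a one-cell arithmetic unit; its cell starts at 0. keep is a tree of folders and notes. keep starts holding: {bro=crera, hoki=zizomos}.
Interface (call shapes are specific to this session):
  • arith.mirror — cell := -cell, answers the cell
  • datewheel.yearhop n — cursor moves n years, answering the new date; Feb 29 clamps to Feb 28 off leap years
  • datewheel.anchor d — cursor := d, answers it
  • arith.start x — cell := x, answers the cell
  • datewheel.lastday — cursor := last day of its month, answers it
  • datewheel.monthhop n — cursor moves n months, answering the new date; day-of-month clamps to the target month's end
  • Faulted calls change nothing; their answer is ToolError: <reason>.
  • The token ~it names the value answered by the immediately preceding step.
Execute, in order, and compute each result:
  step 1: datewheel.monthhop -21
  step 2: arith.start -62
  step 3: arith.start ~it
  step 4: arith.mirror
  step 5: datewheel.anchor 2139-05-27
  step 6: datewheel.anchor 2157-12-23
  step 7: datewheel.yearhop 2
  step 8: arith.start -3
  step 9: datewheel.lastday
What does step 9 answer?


Then datewheel.monthhop with -21: 2155-11-24.
I invoke arith.start with -62, → -62.
Next I call arith.start with ~it: -62.
Using arith.mirror(), yielding 62.
I run datewheel.anchor with 2139-05-27, and observe 2139-05-27.
I invoke datewheel.anchor with 2157-12-23, — result: 2157-12-23.
Calling datewheel.yearhop with 2, which returns 2159-12-23.
Now I run arith.start with -3, which returns -3.
Using datewheel.lastday(): 2159-12-31.

Answer: 2159-12-31


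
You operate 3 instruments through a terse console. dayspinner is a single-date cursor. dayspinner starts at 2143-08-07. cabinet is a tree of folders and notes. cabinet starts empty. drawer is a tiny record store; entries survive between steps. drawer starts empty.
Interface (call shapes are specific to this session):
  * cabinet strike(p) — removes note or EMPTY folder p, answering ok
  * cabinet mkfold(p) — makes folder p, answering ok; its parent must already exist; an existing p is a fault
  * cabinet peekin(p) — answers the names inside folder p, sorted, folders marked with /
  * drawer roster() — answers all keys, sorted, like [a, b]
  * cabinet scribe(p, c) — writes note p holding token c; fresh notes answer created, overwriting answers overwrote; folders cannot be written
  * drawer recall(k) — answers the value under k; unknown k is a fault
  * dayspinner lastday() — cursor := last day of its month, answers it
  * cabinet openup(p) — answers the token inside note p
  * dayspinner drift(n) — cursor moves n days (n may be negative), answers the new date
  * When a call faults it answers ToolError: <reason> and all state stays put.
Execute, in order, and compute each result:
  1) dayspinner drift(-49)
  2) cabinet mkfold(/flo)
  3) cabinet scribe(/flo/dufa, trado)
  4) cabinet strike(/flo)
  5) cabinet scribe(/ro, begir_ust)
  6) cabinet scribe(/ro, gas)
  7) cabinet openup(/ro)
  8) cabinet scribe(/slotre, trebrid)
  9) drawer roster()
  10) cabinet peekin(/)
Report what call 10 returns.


Answer: [flo/, ro, slotre]

Derivation:
! 1. dayspinner drift(n='-49') == 2143-06-19
! 2. cabinet mkfold(p='/flo') == ok
! 3. cabinet scribe(p='/flo/dufa', c='trado') == created
! 4. cabinet strike(p='/flo') == ToolError: not empty
! 5. cabinet scribe(p='/ro', c='begir_ust') == created
! 6. cabinet scribe(p='/ro', c='gas') == overwrote
! 7. cabinet openup(p='/ro') == gas
! 8. cabinet scribe(p='/slotre', c='trebrid') == created
! 9. drawer roster() == []
! 10. cabinet peekin(p='/') == [flo/, ro, slotre]


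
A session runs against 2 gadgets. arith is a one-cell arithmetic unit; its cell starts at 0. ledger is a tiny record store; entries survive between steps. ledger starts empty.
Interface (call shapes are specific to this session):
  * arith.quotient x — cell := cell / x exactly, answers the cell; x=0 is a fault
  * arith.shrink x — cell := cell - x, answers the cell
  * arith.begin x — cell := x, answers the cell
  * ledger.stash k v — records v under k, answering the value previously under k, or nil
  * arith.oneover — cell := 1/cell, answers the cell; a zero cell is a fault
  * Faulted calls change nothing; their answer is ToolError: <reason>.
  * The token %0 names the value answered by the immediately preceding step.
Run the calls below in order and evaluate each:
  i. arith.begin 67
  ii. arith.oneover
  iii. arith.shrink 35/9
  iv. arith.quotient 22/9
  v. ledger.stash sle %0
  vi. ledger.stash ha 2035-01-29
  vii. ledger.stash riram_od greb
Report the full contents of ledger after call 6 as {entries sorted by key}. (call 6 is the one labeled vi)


Answer: {ha=2035-01-29, sle=-1168/737}

Derivation:
Act: arith.begin[x=67]
Obs: 67
Act: arith.oneover[]
Obs: 1/67
Act: arith.shrink[x=35/9]
Obs: -2336/603
Act: arith.quotient[x=22/9]
Obs: -1168/737
Act: ledger.stash[k=sle; v=%0]
Obs: nil
Act: ledger.stash[k=ha; v=2035-01-29]
Obs: nil
Act: ledger.stash[k=riram_od; v=greb]
Obs: nil


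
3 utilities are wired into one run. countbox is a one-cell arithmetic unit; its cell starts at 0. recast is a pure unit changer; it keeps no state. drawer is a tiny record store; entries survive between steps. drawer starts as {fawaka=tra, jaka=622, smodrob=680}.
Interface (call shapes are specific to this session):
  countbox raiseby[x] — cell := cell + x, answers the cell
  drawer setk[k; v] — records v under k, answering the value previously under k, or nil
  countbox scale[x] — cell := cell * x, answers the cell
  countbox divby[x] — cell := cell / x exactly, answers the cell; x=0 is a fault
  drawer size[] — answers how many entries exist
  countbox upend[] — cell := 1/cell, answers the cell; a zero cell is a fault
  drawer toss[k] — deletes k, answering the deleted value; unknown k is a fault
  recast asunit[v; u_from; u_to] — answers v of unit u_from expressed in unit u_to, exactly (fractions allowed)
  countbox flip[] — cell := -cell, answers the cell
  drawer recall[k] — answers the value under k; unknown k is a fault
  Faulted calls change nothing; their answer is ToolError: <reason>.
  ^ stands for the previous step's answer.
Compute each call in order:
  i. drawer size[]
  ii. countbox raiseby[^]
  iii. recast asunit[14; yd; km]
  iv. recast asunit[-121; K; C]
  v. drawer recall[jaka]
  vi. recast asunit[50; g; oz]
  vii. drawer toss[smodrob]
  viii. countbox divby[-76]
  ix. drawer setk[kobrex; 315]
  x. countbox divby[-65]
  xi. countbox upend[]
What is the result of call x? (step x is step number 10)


Do: drawer size[]
See: 3
Do: countbox raiseby[x: ^]
See: 3
Do: recast asunit[v: 14; u_from: yd; u_to: km]
See: 8001/625000
Do: recast asunit[v: -121; u_from: K; u_to: C]
See: -7883/20
Do: drawer recall[k: jaka]
See: 622
Do: recast asunit[v: 50; u_from: g; u_to: oz]
See: 80000000/45359237
Do: drawer toss[k: smodrob]
See: 680
Do: countbox divby[x: -76]
See: -3/76
Do: drawer setk[k: kobrex; v: 315]
See: nil
Do: countbox divby[x: -65]
See: 3/4940
Do: countbox upend[]
See: 4940/3

Answer: 3/4940


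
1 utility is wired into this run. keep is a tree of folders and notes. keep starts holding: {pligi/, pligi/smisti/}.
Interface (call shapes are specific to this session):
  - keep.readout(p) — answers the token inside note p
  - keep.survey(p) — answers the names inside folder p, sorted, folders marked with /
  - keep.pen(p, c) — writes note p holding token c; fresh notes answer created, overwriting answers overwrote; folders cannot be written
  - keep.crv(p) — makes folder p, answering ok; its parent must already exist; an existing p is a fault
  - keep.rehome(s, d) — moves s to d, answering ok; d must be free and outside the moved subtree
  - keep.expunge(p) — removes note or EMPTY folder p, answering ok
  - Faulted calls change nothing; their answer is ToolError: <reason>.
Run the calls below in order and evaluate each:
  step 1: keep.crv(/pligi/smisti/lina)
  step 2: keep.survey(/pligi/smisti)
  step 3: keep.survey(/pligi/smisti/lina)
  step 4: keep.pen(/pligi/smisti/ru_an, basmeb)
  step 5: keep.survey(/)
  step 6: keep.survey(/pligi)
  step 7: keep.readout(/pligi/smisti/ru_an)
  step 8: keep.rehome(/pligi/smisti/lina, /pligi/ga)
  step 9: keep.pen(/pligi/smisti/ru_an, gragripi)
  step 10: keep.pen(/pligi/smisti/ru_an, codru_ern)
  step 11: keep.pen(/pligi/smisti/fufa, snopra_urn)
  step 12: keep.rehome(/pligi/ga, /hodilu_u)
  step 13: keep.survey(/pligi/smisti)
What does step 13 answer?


>> keep.crv(p→/pligi/smisti/lina)
<< ok
>> keep.survey(p→/pligi/smisti)
<< [lina/]
>> keep.survey(p→/pligi/smisti/lina)
<< []
>> keep.pen(p→/pligi/smisti/ru_an, c→basmeb)
<< created
>> keep.survey(p→/)
<< [pligi/]
>> keep.survey(p→/pligi)
<< [smisti/]
>> keep.readout(p→/pligi/smisti/ru_an)
<< basmeb
>> keep.rehome(s→/pligi/smisti/lina, d→/pligi/ga)
<< ok
>> keep.pen(p→/pligi/smisti/ru_an, c→gragripi)
<< overwrote
>> keep.pen(p→/pligi/smisti/ru_an, c→codru_ern)
<< overwrote
>> keep.pen(p→/pligi/smisti/fufa, c→snopra_urn)
<< created
>> keep.rehome(s→/pligi/ga, d→/hodilu_u)
<< ok
>> keep.survey(p→/pligi/smisti)
<< [fufa, ru_an]

Answer: [fufa, ru_an]


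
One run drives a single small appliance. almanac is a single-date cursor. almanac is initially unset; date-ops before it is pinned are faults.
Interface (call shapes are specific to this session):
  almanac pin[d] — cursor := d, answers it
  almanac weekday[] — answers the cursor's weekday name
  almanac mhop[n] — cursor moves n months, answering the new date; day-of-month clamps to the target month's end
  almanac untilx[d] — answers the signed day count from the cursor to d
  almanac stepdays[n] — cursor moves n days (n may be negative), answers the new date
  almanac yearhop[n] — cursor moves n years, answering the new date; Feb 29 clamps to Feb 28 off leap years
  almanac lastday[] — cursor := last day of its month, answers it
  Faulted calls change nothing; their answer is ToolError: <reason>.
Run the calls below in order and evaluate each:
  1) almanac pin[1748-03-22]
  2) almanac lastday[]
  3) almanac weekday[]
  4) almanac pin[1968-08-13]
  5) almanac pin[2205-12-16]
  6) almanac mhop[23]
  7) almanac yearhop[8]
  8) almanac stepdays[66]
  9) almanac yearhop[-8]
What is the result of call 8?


→ almanac pin(d→1748-03-22)
← 1748-03-22
→ almanac lastday()
← 1748-03-31
→ almanac weekday()
← Sunday
→ almanac pin(d→1968-08-13)
← 1968-08-13
→ almanac pin(d→2205-12-16)
← 2205-12-16
→ almanac mhop(n→23)
← 2207-11-16
→ almanac yearhop(n→8)
← 2215-11-16
→ almanac stepdays(n→66)
← 2216-01-21
→ almanac yearhop(n→-8)
← 2208-01-21

Answer: 2216-01-21


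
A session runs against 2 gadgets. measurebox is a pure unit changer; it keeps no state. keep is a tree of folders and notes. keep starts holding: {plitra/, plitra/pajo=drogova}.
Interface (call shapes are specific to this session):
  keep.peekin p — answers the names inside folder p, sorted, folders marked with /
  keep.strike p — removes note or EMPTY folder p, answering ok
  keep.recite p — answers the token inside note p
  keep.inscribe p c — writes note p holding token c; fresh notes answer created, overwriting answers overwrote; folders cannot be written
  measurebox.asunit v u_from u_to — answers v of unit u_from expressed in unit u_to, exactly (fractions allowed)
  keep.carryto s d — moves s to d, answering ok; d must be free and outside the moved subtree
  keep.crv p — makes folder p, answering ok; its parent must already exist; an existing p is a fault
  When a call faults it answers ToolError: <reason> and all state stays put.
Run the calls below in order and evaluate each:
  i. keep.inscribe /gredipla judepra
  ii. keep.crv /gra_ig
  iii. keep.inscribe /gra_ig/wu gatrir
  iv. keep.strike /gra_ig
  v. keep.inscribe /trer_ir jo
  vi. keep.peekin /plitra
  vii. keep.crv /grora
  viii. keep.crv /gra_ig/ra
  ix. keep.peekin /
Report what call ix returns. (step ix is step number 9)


[in] keep.inscribe p→/gredipla c→judepra
[out] created
[in] keep.crv p→/gra_ig
[out] ok
[in] keep.inscribe p→/gra_ig/wu c→gatrir
[out] created
[in] keep.strike p→/gra_ig
[out] ToolError: not empty
[in] keep.inscribe p→/trer_ir c→jo
[out] created
[in] keep.peekin p→/plitra
[out] [pajo]
[in] keep.crv p→/grora
[out] ok
[in] keep.crv p→/gra_ig/ra
[out] ok
[in] keep.peekin p→/
[out] [gra_ig/, gredipla, grora/, plitra/, trer_ir]

Answer: [gra_ig/, gredipla, grora/, plitra/, trer_ir]


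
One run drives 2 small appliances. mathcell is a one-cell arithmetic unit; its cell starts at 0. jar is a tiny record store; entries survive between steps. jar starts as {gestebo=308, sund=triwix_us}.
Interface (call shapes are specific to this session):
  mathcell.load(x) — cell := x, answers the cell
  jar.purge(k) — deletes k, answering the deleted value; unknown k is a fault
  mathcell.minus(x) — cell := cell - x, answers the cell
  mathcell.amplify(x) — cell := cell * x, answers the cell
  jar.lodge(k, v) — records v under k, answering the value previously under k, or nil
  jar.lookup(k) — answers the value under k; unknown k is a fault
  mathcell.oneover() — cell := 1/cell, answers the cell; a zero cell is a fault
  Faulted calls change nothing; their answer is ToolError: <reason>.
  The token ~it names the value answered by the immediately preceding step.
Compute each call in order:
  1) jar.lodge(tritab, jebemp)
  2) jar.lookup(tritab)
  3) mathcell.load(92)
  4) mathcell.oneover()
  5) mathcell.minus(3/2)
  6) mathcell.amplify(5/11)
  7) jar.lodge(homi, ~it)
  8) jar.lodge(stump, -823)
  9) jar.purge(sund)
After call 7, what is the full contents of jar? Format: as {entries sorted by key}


# lodge(k=tritab, v=jebemp) : nil
# lookup(k=tritab) : jebemp
# load(x=92) : 92
# oneover() : 1/92
# minus(x=3/2) : -137/92
# amplify(x=5/11) : -685/1012
# lodge(k=homi, v=~it) : nil
# lodge(k=stump, v=-823) : nil
# purge(k=sund) : triwix_us

Answer: {gestebo=308, homi=-685/1012, sund=triwix_us, tritab=jebemp}


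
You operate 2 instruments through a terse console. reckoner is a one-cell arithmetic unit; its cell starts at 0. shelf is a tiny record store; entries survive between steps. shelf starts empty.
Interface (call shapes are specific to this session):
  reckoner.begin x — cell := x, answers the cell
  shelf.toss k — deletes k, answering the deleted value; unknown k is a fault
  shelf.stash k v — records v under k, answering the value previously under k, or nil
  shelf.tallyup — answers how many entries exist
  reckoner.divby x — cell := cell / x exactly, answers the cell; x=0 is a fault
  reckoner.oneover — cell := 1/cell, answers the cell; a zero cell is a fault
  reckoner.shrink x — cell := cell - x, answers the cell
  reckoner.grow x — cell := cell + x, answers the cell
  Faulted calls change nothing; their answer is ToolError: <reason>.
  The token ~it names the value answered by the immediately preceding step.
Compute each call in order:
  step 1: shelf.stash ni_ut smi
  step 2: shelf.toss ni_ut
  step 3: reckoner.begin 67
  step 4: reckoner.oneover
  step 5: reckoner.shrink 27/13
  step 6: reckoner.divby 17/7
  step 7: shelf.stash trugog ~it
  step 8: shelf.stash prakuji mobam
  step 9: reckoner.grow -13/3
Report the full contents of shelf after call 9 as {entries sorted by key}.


==> shelf.stash(k='ni_ut', v='smi')
<== nil
==> shelf.toss(k='ni_ut')
<== smi
==> reckoner.begin(x='67')
<== 67
==> reckoner.oneover()
<== 1/67
==> reckoner.shrink(x='27/13')
<== -1796/871
==> reckoner.divby(x='17/7')
<== -12572/14807
==> shelf.stash(k='trugog', v='~it')
<== nil
==> shelf.stash(k='prakuji', v='mobam')
<== nil
==> reckoner.grow(x='-13/3')
<== -230207/44421

Answer: {prakuji=mobam, trugog=-12572/14807}


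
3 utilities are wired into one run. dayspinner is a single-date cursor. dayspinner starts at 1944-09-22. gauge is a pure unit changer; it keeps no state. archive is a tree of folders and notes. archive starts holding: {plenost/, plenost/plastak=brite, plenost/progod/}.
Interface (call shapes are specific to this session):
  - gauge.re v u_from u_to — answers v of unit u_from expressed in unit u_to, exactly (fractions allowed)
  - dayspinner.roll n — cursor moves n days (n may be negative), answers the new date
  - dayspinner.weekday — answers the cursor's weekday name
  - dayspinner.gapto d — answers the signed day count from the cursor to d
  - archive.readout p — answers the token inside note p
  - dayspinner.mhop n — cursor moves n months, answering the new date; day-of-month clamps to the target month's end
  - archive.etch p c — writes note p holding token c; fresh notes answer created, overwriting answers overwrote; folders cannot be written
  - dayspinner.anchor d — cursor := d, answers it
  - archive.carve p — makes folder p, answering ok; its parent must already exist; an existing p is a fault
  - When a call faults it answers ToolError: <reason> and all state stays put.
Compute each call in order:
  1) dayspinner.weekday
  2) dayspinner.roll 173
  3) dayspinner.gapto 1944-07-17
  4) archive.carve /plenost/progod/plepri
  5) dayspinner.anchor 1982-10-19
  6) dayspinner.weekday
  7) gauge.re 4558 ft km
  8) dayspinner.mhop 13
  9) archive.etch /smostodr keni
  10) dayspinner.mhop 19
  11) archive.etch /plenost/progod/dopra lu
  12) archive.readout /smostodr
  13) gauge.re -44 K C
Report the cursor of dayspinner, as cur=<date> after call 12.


Answer: cur=1985-06-19

Derivation:
==> dayspinner.weekday()
<== Friday
==> dayspinner.roll(n: 173)
<== 1945-03-14
==> dayspinner.gapto(d: 1944-07-17)
<== -240
==> archive.carve(p: /plenost/progod/plepri)
<== ok
==> dayspinner.anchor(d: 1982-10-19)
<== 1982-10-19
==> dayspinner.weekday()
<== Tuesday
==> gauge.re(v: 4558, u_from: ft, u_to: km)
<== 868299/625000
==> dayspinner.mhop(n: 13)
<== 1983-11-19
==> archive.etch(p: /smostodr, c: keni)
<== created
==> dayspinner.mhop(n: 19)
<== 1985-06-19
==> archive.etch(p: /plenost/progod/dopra, c: lu)
<== created
==> archive.readout(p: /smostodr)
<== keni
==> gauge.re(v: -44, u_from: K, u_to: C)
<== -6343/20


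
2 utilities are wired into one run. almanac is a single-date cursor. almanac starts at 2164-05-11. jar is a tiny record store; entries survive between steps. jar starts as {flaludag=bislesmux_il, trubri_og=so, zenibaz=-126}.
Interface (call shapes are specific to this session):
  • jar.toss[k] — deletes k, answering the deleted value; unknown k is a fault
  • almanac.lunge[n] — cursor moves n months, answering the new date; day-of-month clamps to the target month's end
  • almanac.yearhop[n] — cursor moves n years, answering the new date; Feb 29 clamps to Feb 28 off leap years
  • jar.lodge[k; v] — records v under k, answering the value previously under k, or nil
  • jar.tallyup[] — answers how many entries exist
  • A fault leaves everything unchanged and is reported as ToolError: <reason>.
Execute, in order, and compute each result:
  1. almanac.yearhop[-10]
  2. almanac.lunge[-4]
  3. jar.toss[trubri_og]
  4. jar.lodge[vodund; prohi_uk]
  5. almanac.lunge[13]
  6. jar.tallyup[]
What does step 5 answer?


-> almanac.yearhop(n='-10')
<- 2154-05-11
-> almanac.lunge(n='-4')
<- 2154-01-11
-> jar.toss(k='trubri_og')
<- so
-> jar.lodge(k='vodund', v='prohi_uk')
<- nil
-> almanac.lunge(n='13')
<- 2155-02-11
-> jar.tallyup()
<- 3

Answer: 2155-02-11


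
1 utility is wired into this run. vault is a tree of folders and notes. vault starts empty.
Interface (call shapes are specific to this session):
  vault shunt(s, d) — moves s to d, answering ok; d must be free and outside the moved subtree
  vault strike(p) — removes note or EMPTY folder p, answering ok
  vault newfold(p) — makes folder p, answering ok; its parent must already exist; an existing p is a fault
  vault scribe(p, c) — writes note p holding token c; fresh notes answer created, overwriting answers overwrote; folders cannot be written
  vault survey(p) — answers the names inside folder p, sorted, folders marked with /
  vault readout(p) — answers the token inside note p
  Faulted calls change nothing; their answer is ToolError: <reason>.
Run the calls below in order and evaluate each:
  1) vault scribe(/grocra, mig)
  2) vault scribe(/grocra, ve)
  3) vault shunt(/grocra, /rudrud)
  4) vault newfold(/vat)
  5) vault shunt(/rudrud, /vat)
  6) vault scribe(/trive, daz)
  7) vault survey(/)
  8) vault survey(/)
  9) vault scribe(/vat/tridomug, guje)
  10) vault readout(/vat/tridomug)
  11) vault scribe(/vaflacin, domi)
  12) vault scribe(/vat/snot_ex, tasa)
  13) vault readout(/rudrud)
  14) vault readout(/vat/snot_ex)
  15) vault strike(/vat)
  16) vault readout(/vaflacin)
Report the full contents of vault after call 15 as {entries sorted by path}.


==> vault scribe(p: /grocra, c: mig)
<== created
==> vault scribe(p: /grocra, c: ve)
<== overwrote
==> vault shunt(s: /grocra, d: /rudrud)
<== ok
==> vault newfold(p: /vat)
<== ok
==> vault shunt(s: /rudrud, d: /vat)
<== ToolError: exists
==> vault scribe(p: /trive, c: daz)
<== created
==> vault survey(p: /)
<== [rudrud, trive, vat/]
==> vault survey(p: /)
<== [rudrud, trive, vat/]
==> vault scribe(p: /vat/tridomug, c: guje)
<== created
==> vault readout(p: /vat/tridomug)
<== guje
==> vault scribe(p: /vaflacin, c: domi)
<== created
==> vault scribe(p: /vat/snot_ex, c: tasa)
<== created
==> vault readout(p: /rudrud)
<== ve
==> vault readout(p: /vat/snot_ex)
<== tasa
==> vault strike(p: /vat)
<== ToolError: not empty
==> vault readout(p: /vaflacin)
<== domi

Answer: {rudrud=ve, trive=daz, vaflacin=domi, vat/, vat/snot_ex=tasa, vat/tridomug=guje}


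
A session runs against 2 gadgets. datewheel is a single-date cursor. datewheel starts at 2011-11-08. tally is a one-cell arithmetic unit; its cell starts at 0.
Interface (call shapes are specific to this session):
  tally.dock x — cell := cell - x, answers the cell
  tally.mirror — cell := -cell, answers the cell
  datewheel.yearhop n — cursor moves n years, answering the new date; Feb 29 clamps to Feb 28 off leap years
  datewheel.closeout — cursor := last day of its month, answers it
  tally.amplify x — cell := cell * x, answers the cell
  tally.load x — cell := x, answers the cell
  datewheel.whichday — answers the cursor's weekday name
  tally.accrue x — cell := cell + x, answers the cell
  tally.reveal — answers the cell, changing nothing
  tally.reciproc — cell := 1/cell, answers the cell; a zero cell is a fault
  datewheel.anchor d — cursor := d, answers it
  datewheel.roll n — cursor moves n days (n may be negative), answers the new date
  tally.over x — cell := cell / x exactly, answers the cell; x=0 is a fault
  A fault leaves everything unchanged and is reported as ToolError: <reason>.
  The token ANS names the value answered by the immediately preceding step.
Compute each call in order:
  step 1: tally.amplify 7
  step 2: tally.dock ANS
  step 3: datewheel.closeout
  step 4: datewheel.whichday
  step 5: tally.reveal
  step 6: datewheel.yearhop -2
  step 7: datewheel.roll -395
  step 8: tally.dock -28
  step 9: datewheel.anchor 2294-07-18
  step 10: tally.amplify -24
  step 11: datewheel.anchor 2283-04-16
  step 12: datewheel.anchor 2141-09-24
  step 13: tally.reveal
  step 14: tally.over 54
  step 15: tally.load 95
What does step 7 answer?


Answer: 2008-10-31

Derivation:
-> amplify(x='7')
<- 0
-> dock(x='ANS')
<- 0
-> closeout()
<- 2011-11-30
-> whichday()
<- Wednesday
-> reveal()
<- 0
-> yearhop(n='-2')
<- 2009-11-30
-> roll(n='-395')
<- 2008-10-31
-> dock(x='-28')
<- 28
-> anchor(d='2294-07-18')
<- 2294-07-18
-> amplify(x='-24')
<- -672
-> anchor(d='2283-04-16')
<- 2283-04-16
-> anchor(d='2141-09-24')
<- 2141-09-24
-> reveal()
<- -672
-> over(x='54')
<- -112/9
-> load(x='95')
<- 95


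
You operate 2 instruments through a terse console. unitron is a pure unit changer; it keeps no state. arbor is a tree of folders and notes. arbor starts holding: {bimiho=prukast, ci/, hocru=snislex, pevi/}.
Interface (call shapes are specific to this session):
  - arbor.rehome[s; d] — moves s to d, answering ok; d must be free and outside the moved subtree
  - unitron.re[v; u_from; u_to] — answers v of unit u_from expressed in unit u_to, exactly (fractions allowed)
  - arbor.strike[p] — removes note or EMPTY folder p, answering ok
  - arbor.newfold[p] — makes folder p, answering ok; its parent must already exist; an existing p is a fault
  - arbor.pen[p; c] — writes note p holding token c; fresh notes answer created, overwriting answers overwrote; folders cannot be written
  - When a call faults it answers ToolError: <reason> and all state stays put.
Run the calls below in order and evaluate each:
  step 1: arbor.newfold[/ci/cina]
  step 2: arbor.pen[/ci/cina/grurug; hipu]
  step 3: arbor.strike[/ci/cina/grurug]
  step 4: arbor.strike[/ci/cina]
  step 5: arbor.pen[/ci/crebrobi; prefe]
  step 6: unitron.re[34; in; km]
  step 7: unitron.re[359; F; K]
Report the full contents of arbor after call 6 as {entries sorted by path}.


[in] newfold p: /ci/cina
[out] ok
[in] pen p: /ci/cina/grurug c: hipu
[out] created
[in] strike p: /ci/cina/grurug
[out] ok
[in] strike p: /ci/cina
[out] ok
[in] pen p: /ci/crebrobi c: prefe
[out] created
[in] re v: 34 u_from: in u_to: km
[out] 2159/2500000
[in] re v: 359 u_from: F u_to: K
[out] 27289/60

Answer: {bimiho=prukast, ci/, ci/crebrobi=prefe, hocru=snislex, pevi/}


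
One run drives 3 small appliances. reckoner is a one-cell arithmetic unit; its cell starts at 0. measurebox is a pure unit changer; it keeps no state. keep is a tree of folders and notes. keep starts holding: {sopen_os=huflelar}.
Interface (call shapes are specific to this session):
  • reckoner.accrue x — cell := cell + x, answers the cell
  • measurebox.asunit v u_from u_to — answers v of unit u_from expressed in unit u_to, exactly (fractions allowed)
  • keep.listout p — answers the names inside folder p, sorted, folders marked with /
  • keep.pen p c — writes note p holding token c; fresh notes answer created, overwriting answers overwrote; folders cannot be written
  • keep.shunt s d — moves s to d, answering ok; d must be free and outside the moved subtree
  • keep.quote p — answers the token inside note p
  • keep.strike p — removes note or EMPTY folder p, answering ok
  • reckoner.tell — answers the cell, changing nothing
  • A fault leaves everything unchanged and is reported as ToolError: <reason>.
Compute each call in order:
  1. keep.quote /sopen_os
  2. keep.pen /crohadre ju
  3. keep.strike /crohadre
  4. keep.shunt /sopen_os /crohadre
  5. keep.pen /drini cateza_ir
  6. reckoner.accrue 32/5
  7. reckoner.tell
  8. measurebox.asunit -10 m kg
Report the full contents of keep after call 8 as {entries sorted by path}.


Answer: {crohadre=huflelar, drini=cateza_ir}

Derivation:
==> keep.quote(p→/sopen_os)
<== huflelar
==> keep.pen(p→/crohadre, c→ju)
<== created
==> keep.strike(p→/crohadre)
<== ok
==> keep.shunt(s→/sopen_os, d→/crohadre)
<== ok
==> keep.pen(p→/drini, c→cateza_ir)
<== created
==> reckoner.accrue(x→32/5)
<== 32/5
==> reckoner.tell()
<== 32/5
==> measurebox.asunit(v→-10, u_from→m, u_to→kg)
<== ToolError: incompatible units


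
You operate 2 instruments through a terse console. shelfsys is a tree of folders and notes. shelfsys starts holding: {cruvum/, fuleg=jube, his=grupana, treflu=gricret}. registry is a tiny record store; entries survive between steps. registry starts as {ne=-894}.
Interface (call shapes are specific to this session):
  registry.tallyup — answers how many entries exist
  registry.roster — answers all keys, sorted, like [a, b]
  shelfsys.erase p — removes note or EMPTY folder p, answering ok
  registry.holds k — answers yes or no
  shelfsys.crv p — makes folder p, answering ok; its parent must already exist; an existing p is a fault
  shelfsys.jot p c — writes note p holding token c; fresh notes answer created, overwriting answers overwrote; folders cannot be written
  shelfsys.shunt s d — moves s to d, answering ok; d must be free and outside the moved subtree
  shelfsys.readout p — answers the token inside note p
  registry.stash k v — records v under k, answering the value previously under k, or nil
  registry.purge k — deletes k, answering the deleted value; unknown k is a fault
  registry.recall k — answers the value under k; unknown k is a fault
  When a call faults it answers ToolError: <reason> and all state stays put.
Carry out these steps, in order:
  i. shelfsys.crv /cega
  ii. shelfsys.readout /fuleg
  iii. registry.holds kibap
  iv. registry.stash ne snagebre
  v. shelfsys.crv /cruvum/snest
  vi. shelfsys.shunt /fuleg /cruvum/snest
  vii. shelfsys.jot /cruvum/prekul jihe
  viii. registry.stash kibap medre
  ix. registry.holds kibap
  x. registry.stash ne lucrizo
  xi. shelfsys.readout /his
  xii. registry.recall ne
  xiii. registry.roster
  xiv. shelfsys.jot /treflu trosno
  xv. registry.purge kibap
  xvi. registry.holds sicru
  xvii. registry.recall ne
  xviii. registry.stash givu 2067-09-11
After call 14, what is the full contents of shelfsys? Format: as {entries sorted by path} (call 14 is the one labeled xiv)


CALL shelfsys.crv[/cega]
RET  ok
CALL shelfsys.readout[/fuleg]
RET  jube
CALL registry.holds[kibap]
RET  no
CALL registry.stash[ne; snagebre]
RET  -894
CALL shelfsys.crv[/cruvum/snest]
RET  ok
CALL shelfsys.shunt[/fuleg; /cruvum/snest]
RET  ToolError: exists
CALL shelfsys.jot[/cruvum/prekul; jihe]
RET  created
CALL registry.stash[kibap; medre]
RET  nil
CALL registry.holds[kibap]
RET  yes
CALL registry.stash[ne; lucrizo]
RET  snagebre
CALL shelfsys.readout[/his]
RET  grupana
CALL registry.recall[ne]
RET  lucrizo
CALL registry.roster[]
RET  [kibap, ne]
CALL shelfsys.jot[/treflu; trosno]
RET  overwrote
CALL registry.purge[kibap]
RET  medre
CALL registry.holds[sicru]
RET  no
CALL registry.recall[ne]
RET  lucrizo
CALL registry.stash[givu; 2067-09-11]
RET  nil

Answer: {cega/, cruvum/, cruvum/prekul=jihe, cruvum/snest/, fuleg=jube, his=grupana, treflu=trosno}
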